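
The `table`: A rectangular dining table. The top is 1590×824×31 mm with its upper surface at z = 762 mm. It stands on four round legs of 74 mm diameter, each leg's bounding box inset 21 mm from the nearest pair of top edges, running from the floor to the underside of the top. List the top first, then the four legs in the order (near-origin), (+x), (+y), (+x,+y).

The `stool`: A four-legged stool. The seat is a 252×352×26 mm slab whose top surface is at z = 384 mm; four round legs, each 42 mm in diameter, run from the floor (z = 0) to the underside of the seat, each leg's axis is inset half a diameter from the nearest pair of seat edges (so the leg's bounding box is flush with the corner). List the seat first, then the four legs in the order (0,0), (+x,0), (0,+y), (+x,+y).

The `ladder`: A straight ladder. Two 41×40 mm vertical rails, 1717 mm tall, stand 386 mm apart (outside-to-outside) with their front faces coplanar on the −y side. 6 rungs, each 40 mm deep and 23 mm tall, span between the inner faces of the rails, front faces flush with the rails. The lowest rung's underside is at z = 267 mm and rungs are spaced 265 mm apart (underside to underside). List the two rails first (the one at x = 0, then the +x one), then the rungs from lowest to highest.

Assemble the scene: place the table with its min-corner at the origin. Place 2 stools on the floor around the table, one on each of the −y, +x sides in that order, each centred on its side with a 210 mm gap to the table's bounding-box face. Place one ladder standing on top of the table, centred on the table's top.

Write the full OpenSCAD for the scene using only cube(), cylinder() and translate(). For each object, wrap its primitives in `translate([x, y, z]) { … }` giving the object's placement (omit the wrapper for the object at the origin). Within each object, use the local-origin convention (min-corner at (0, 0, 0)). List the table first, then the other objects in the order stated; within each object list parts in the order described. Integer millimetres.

translate([0, 0, 731]) cube([1590, 824, 31]);
translate([58, 58, 0]) cylinder(h = 731, r = 37);
translate([1532, 58, 0]) cylinder(h = 731, r = 37);
translate([58, 766, 0]) cylinder(h = 731, r = 37);
translate([1532, 766, 0]) cylinder(h = 731, r = 37);
translate([669, -562, 0]) {
  translate([0, 0, 358]) cube([252, 352, 26]);
  translate([21, 21, 0]) cylinder(h = 358, r = 21);
  translate([231, 21, 0]) cylinder(h = 358, r = 21);
  translate([21, 331, 0]) cylinder(h = 358, r = 21);
  translate([231, 331, 0]) cylinder(h = 358, r = 21);
}
translate([1800, 236, 0]) {
  translate([0, 0, 358]) cube([252, 352, 26]);
  translate([21, 21, 0]) cylinder(h = 358, r = 21);
  translate([231, 21, 0]) cylinder(h = 358, r = 21);
  translate([21, 331, 0]) cylinder(h = 358, r = 21);
  translate([231, 331, 0]) cylinder(h = 358, r = 21);
}
translate([602, 392, 762]) {
  cube([41, 40, 1717]);
  translate([345, 0, 0]) cube([41, 40, 1717]);
  translate([41, 0, 267]) cube([304, 40, 23]);
  translate([41, 0, 532]) cube([304, 40, 23]);
  translate([41, 0, 797]) cube([304, 40, 23]);
  translate([41, 0, 1062]) cube([304, 40, 23]);
  translate([41, 0, 1327]) cube([304, 40, 23]);
  translate([41, 0, 1592]) cube([304, 40, 23]);
}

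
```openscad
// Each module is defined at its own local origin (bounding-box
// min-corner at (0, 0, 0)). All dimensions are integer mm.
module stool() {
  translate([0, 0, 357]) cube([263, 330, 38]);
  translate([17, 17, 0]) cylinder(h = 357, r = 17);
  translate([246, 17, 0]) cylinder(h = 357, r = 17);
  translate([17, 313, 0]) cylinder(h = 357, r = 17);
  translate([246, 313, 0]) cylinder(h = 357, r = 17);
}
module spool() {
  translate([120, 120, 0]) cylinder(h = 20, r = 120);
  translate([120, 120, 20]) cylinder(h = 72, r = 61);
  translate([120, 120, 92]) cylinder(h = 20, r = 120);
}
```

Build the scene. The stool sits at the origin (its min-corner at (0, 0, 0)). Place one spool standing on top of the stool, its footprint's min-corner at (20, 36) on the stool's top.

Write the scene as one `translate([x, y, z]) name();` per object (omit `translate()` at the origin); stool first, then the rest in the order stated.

stool();
translate([20, 36, 395]) spool();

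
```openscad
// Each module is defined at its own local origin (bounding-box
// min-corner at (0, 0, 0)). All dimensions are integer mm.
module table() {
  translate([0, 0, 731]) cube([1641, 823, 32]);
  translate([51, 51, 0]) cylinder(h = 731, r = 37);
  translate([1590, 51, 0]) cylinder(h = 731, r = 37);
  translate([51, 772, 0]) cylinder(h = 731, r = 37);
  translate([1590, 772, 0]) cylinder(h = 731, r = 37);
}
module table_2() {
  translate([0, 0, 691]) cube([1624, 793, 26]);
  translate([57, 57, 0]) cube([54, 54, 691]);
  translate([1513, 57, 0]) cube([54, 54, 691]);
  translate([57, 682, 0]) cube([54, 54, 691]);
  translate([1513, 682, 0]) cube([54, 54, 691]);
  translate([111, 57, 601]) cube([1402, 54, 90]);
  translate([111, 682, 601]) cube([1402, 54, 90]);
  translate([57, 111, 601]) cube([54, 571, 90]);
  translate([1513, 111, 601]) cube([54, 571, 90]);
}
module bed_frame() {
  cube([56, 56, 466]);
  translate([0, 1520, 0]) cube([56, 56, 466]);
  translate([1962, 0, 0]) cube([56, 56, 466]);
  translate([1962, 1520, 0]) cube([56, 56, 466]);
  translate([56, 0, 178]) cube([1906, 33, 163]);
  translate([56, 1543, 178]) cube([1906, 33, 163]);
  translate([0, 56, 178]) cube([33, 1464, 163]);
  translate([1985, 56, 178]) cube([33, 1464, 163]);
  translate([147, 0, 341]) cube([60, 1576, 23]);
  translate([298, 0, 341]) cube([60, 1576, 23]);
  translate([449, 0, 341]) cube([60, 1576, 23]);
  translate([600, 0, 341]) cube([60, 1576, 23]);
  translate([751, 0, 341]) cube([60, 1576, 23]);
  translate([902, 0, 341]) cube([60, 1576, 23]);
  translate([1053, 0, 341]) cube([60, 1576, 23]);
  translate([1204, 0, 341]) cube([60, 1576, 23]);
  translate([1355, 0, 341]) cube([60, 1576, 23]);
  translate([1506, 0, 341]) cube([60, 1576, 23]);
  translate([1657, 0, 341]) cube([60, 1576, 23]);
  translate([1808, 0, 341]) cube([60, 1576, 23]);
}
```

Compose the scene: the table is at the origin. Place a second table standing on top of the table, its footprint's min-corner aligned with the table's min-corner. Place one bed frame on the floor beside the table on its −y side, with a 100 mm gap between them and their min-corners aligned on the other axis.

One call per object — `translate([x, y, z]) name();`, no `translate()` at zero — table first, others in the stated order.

table();
translate([0, 0, 763]) table_2();
translate([0, -1676, 0]) bed_frame();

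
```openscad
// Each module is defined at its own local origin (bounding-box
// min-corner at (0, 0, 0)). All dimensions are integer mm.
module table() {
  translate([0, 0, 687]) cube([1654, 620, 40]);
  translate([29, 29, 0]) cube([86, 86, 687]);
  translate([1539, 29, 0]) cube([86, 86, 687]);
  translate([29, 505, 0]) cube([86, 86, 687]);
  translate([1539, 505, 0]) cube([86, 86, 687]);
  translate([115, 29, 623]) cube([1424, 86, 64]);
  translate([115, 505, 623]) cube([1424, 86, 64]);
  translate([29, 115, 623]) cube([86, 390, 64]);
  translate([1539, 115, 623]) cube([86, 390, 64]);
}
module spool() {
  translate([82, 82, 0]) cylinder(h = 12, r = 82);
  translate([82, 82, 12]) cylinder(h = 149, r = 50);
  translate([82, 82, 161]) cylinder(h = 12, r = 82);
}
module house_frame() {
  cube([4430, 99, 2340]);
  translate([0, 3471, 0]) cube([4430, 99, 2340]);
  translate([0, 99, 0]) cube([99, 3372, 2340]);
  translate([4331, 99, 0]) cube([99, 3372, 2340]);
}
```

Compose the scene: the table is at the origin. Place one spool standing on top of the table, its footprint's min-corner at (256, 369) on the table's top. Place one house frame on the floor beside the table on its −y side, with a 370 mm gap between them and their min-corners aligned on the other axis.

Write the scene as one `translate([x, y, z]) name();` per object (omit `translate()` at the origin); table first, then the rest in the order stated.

table();
translate([256, 369, 727]) spool();
translate([0, -3940, 0]) house_frame();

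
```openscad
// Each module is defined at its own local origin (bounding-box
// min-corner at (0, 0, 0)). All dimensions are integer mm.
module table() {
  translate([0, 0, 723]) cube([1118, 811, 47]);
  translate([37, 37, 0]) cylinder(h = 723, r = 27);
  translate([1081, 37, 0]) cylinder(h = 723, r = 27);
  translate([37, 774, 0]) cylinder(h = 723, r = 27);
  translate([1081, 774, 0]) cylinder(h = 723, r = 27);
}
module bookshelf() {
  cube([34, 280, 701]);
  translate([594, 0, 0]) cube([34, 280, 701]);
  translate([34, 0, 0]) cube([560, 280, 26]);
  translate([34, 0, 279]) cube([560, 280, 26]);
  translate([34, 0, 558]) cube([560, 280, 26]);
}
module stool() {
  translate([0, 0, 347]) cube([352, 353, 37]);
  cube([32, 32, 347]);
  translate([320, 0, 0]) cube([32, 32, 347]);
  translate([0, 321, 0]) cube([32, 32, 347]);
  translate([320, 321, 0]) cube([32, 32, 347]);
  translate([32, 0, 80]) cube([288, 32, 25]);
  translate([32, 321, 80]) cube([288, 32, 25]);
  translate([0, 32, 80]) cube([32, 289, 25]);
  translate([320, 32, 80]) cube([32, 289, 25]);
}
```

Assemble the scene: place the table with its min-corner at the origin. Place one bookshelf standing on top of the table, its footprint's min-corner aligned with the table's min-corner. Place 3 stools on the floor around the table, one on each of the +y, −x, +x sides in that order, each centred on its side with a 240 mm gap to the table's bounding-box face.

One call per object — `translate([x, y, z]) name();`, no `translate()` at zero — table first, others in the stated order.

table();
translate([0, 0, 770]) bookshelf();
translate([383, 1051, 0]) stool();
translate([-592, 229, 0]) stool();
translate([1358, 229, 0]) stool();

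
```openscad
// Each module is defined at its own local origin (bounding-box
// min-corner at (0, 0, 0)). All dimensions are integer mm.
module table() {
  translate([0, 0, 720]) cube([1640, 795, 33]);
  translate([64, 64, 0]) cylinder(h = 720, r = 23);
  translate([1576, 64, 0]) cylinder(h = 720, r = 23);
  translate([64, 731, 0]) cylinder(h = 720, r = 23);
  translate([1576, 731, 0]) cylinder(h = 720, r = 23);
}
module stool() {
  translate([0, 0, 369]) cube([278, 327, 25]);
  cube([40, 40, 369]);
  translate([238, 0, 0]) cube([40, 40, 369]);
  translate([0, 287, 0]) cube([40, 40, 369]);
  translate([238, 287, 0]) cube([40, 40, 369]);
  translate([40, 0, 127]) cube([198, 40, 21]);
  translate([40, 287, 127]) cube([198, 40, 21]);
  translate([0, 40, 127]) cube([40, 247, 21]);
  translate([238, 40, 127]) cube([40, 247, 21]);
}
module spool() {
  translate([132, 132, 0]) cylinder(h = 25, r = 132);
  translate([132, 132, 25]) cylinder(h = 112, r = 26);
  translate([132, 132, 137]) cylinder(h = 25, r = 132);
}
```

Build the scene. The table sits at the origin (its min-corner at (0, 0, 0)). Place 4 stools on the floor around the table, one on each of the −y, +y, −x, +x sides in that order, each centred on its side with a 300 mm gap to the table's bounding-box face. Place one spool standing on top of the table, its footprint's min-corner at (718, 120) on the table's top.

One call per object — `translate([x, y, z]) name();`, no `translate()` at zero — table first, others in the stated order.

table();
translate([681, -627, 0]) stool();
translate([681, 1095, 0]) stool();
translate([-578, 234, 0]) stool();
translate([1940, 234, 0]) stool();
translate([718, 120, 753]) spool();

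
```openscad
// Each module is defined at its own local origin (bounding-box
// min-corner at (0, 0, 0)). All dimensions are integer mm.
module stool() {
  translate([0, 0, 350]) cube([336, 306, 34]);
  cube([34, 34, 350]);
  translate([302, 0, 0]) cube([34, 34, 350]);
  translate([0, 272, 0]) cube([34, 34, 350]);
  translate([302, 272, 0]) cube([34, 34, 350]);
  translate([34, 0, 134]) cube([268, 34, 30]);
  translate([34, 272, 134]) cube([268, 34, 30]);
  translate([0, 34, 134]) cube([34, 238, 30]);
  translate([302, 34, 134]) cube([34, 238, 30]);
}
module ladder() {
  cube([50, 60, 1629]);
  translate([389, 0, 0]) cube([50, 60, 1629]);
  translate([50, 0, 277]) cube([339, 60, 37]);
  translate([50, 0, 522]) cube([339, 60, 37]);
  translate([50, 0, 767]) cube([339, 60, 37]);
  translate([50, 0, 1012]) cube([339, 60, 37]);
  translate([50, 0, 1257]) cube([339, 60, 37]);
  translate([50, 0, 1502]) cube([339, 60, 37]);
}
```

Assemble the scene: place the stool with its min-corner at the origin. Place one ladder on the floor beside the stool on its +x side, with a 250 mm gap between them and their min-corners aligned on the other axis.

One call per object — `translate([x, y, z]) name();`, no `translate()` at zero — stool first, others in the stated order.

stool();
translate([586, 0, 0]) ladder();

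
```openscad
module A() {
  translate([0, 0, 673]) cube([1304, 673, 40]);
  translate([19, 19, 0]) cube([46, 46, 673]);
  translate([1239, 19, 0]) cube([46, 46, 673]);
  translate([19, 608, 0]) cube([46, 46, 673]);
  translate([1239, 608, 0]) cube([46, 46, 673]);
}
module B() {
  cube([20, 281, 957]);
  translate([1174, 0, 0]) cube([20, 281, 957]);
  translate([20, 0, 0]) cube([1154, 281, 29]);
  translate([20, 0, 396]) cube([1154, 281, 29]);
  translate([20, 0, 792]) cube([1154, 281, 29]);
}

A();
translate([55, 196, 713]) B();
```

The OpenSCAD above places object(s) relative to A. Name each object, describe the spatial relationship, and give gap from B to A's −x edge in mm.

A is a table. B is a bookshelf. The bookshelf is on top of the table, centred. The gap from the bookshelf to the table's −x edge is 55 mm.

The bookshelf's min-x is at 55; the table's min-x is 0; gap = 55 mm.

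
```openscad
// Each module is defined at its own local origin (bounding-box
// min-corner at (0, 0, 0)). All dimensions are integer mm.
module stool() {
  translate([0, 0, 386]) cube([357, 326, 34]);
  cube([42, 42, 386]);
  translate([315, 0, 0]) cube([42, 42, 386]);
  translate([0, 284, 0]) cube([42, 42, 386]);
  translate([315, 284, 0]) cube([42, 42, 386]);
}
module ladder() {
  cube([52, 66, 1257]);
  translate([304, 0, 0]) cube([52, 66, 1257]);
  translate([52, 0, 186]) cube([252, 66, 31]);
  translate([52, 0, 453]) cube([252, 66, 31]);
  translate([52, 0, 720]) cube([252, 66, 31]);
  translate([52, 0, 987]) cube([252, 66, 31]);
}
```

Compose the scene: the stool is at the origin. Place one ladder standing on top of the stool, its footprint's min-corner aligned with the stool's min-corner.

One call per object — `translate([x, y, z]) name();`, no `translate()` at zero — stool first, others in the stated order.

stool();
translate([0, 0, 420]) ladder();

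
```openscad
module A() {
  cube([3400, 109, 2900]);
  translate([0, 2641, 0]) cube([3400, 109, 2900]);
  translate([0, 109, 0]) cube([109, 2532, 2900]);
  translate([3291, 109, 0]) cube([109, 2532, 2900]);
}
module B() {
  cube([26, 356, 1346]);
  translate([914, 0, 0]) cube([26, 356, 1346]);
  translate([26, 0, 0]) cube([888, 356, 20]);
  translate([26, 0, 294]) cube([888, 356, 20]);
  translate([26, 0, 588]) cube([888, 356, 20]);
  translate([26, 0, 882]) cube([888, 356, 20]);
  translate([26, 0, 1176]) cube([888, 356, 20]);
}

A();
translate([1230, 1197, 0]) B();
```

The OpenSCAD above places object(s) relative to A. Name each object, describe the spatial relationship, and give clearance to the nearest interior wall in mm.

A is a house frame. B is a bookshelf. The bookshelf sits inside the house frame, centred. The clearance to the nearest interior wall is 1088 mm.

Clearances: x = 1121, y = 1088; minimum 1088 mm.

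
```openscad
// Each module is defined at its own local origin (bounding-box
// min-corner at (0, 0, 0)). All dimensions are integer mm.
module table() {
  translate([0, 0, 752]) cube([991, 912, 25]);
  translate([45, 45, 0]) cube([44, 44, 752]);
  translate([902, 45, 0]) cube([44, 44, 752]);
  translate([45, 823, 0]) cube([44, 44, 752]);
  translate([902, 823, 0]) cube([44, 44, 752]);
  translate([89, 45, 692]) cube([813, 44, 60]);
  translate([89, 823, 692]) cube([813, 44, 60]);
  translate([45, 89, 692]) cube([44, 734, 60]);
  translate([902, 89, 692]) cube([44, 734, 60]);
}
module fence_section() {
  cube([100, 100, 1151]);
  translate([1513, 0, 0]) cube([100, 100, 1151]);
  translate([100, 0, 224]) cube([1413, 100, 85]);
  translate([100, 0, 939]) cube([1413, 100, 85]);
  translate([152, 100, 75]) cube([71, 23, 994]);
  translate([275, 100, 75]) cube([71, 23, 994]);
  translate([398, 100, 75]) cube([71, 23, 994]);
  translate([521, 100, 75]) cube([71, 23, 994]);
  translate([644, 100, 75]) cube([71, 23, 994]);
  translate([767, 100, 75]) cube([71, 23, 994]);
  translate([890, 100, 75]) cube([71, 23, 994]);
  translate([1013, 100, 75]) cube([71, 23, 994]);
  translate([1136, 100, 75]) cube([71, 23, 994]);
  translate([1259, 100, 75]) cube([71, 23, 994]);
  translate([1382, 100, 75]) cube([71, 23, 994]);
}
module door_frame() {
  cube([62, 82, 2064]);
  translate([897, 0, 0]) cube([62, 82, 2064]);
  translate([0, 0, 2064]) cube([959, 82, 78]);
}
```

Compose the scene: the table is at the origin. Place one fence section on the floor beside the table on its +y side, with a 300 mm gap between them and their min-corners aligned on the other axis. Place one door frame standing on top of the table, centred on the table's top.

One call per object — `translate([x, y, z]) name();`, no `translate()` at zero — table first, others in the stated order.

table();
translate([0, 1212, 0]) fence_section();
translate([16, 415, 777]) door_frame();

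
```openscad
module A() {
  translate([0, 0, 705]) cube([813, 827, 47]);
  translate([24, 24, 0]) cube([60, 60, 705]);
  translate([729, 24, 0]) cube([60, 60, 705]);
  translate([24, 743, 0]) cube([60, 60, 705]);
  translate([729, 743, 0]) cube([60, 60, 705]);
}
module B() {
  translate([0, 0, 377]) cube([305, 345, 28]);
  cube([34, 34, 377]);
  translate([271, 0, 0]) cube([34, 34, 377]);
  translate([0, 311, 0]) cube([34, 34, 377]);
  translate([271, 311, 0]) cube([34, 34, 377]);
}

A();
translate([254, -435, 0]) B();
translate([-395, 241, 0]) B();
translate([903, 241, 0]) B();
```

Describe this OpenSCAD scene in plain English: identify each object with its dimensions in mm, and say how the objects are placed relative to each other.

A is a table: top 813 mm (x) × 827 mm (y), 47 mm thick, upper face at z = 752 mm, on four 60×60 mm square legs, each inset 24 mm from the nearest pair of top edges, running from z = 0 to the bottom of the top.

B is a simple wooden stool: a rectangular seat 305 mm (x) by 345 mm (y), 28 mm thick, top face at z = 405 mm, on four square legs, each 34×34 mm in cross-section. The legs rest on z = 0, each flush with a corner of the seat.

Three stools sit around the table at the −y, −x, +x sides.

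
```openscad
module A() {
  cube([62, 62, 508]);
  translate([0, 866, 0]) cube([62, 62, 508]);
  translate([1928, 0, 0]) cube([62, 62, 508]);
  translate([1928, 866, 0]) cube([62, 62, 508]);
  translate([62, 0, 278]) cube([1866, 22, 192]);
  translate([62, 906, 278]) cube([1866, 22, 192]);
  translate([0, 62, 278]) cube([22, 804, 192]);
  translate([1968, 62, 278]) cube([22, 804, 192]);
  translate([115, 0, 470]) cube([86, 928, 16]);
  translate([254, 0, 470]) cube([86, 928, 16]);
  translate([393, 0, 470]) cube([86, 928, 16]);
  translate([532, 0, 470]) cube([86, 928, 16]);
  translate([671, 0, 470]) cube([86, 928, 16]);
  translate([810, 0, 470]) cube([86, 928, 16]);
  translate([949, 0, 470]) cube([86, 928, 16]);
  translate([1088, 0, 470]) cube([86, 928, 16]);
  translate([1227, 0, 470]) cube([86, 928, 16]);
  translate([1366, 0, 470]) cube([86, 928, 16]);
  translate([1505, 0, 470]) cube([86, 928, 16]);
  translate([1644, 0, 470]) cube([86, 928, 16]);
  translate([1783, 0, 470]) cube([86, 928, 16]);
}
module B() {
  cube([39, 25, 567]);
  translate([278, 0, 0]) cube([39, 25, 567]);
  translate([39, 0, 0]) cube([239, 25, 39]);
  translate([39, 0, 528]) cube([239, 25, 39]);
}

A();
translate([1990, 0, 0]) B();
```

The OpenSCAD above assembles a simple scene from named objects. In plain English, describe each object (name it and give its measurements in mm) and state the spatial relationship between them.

A is a bed frame 1990 mm long (x) by 928 mm wide (y). Four 62×62 mm corner posts, 508 mm tall, at the corners of the footprint. Four rails of 22 mm thickness and 192 mm height run between adjacent posts with their undersides at z = 278 mm, their outer faces flush with the outside of the frame (the two x-running rails run between the posts' inner faces; the two y-running rails run between the posts' inner faces). 13 slats, each 86 mm wide (x) and 16 mm thick, lie across the top of the two x-running rails, running the full 928 mm width of the frame in y; the slats are evenly spaced along x between the inner faces of the end posts with equal gaps (rounded down to the nearest mm) at the −x end and between each pair — any rounding remainder accumulates at the +x end.

B is a rectangular picture frame lying in the x–z plane (depth along y). The opening is 239 mm wide (x) by 489 mm tall (z), surrounded by a border 39 mm wide on all four sides. The frame is 25 mm deep and is made of two full-height vertical stiles with two horizontal rails fitted between them.

The picture frame is against the bed frame's +x side, with their −y faces flush.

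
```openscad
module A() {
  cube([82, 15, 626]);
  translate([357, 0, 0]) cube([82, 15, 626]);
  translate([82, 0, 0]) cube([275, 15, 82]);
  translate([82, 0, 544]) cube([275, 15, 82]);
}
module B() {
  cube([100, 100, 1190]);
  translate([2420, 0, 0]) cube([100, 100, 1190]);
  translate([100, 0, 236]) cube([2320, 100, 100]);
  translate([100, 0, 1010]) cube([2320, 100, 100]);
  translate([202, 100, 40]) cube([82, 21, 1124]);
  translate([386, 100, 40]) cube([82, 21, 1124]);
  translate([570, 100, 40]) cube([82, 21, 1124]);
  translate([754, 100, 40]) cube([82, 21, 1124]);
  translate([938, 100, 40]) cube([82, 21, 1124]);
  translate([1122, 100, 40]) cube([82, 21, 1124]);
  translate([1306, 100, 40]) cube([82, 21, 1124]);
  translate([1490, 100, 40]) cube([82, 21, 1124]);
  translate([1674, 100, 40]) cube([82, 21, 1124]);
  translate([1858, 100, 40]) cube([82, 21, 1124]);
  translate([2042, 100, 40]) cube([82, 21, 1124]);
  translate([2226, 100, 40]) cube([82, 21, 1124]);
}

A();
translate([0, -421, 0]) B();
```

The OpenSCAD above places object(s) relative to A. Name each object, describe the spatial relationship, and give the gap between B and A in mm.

The fence section's nearest face is 300 mm from the picture frame's −y face.

A is a picture frame. B is a fence section. The fence section is on the floor beside the picture frame on its −y side. The gap between the fence section and the picture frame is 300 mm.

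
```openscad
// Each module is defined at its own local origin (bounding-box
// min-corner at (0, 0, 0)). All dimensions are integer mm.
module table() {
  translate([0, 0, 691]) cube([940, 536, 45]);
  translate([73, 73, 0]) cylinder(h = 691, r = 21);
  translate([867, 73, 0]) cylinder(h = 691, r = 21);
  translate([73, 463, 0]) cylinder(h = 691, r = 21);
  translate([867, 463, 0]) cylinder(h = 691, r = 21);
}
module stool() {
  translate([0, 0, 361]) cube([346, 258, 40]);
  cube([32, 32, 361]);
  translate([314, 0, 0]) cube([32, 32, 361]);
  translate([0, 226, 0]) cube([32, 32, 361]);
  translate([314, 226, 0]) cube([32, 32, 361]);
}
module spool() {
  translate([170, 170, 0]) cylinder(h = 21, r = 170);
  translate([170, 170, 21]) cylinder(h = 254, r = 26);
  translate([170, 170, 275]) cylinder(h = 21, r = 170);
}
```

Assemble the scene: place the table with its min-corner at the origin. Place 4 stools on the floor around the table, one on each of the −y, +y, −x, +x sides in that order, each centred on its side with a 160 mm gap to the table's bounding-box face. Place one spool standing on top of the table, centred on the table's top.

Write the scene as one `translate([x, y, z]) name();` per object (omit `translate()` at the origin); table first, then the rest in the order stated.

table();
translate([297, -418, 0]) stool();
translate([297, 696, 0]) stool();
translate([-506, 139, 0]) stool();
translate([1100, 139, 0]) stool();
translate([300, 98, 736]) spool();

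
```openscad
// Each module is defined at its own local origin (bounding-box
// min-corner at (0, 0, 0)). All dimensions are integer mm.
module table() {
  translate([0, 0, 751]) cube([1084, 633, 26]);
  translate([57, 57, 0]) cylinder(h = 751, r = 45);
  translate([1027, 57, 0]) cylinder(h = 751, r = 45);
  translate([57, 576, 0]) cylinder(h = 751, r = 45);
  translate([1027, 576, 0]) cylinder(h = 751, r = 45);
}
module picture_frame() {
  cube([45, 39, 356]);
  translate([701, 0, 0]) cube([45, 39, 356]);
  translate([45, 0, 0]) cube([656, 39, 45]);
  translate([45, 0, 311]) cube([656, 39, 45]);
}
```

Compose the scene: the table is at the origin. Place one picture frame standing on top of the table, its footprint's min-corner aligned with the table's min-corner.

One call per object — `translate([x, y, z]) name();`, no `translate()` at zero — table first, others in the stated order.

table();
translate([0, 0, 777]) picture_frame();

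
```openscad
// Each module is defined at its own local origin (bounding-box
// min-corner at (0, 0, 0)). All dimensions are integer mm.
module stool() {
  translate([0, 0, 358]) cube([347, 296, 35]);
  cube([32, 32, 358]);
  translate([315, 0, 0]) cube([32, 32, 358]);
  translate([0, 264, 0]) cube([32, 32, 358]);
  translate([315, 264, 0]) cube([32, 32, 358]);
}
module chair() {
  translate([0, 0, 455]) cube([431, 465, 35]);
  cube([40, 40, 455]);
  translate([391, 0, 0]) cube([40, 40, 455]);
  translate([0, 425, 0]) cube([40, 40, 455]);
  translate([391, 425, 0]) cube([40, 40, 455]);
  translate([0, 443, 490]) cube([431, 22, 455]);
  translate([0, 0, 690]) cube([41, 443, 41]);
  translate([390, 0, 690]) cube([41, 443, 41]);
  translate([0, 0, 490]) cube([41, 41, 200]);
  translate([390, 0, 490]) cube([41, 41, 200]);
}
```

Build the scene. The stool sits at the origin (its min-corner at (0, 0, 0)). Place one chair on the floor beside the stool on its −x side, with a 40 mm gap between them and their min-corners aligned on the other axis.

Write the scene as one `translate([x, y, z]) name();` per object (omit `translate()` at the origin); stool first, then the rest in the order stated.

stool();
translate([-471, 0, 0]) chair();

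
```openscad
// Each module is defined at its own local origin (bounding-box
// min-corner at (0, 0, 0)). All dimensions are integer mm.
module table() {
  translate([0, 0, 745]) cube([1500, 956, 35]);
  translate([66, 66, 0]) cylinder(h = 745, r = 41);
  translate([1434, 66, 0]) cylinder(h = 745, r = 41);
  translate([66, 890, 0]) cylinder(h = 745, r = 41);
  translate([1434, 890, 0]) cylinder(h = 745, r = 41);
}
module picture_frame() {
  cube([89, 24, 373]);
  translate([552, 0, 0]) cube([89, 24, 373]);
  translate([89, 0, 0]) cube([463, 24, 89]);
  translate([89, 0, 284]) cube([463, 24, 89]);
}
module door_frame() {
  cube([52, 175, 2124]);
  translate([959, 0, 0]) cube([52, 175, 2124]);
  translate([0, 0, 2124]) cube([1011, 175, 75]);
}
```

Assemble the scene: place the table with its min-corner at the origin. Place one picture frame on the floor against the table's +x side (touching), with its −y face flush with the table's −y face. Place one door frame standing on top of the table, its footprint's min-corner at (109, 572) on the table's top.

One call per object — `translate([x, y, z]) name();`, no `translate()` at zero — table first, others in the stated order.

table();
translate([1500, 0, 0]) picture_frame();
translate([109, 572, 780]) door_frame();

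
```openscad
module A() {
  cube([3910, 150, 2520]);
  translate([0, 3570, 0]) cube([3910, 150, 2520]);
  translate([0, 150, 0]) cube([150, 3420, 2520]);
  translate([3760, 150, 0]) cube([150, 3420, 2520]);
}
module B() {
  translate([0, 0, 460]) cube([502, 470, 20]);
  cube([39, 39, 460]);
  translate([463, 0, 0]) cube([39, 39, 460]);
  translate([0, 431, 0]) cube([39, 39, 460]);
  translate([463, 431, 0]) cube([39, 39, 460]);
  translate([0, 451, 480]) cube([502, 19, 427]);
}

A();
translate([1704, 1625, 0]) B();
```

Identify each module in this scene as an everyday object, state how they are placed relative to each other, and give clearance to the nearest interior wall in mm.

A is a house frame. B is a chair. The chair sits inside the house frame, centred. The clearance to the nearest interior wall is 1475 mm.

Clearances: x = 1554, y = 1475; minimum 1475 mm.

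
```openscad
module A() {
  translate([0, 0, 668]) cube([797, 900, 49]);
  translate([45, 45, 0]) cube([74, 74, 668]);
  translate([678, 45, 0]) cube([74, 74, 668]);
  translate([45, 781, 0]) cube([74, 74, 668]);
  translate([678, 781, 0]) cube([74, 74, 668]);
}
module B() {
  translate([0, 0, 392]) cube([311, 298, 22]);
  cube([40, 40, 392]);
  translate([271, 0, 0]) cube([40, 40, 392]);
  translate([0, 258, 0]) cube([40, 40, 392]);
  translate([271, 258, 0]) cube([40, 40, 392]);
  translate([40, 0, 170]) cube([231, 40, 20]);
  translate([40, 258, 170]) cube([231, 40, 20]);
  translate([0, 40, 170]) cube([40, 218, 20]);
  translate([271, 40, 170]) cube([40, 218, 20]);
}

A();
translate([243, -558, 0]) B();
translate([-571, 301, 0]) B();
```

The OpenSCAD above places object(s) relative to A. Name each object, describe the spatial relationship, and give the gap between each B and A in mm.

A is a table. B is a stool. Two stools sit around the table at the −y, −x sides. The gap between each stool and the table is 260 mm.

Each stool's nearest face is 260 mm from the table's bounding box.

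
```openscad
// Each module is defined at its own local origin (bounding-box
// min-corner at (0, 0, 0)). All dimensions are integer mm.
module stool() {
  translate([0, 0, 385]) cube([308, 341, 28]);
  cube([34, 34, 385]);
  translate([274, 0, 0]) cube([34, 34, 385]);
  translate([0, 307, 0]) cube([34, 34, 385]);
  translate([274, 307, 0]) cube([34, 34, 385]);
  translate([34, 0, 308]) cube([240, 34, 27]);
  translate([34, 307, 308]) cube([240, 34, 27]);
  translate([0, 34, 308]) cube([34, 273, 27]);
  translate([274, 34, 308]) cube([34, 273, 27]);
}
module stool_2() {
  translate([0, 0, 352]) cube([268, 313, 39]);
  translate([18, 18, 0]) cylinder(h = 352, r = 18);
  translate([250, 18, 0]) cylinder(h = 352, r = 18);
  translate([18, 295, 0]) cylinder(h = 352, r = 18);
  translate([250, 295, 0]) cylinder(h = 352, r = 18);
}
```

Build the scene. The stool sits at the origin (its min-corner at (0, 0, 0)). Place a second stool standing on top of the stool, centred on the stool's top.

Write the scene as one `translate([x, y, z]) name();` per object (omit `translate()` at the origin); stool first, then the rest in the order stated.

stool();
translate([20, 14, 413]) stool_2();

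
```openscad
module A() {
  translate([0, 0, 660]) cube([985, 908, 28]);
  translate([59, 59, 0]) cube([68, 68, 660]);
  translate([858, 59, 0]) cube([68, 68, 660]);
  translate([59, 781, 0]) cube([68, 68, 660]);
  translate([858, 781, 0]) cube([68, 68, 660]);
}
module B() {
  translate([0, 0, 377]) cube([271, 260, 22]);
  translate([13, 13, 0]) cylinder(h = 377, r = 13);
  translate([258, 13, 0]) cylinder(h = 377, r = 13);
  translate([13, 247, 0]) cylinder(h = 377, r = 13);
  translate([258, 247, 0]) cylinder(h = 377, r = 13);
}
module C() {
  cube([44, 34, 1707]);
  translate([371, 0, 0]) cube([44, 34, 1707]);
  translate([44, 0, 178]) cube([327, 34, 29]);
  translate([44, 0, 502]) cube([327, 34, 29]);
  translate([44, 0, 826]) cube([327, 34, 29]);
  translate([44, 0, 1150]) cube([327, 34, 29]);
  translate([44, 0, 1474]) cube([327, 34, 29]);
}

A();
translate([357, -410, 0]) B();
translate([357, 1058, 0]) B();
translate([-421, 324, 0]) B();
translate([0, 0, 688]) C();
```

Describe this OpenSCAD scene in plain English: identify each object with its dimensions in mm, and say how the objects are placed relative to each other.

A is a table with a 985×908 mm rectangular top, 28 mm thick, top surface at z = 688 mm, supported by four 68×68 mm square legs, each inset 59 mm from the nearest pair of top edges, running from the floor.

B is a four-legged stool. The seat is a 271×260×22 mm slab whose top surface is at z = 399 mm; four round legs, each 26 mm in diameter, run from the floor (z = 0) to the underside of the seat, each leg's axis is inset half a diameter from the nearest pair of seat edges (so the leg's bounding box is flush with the corner).

C is a straight ladder. Two 44×34 mm vertical rails, 1707 mm tall, stand 415 mm apart (outside-to-outside) with their front faces coplanar on the −y side. 5 rungs, each 34 mm deep and 29 mm tall, span between the inner faces of the rails, front faces flush with the rails. The lowest rung's underside is at z = 178 mm and rungs are spaced 324 mm apart (underside to underside).

Three stools sit around the table at the −y, +y, −x sides. The ladder is on top of the table.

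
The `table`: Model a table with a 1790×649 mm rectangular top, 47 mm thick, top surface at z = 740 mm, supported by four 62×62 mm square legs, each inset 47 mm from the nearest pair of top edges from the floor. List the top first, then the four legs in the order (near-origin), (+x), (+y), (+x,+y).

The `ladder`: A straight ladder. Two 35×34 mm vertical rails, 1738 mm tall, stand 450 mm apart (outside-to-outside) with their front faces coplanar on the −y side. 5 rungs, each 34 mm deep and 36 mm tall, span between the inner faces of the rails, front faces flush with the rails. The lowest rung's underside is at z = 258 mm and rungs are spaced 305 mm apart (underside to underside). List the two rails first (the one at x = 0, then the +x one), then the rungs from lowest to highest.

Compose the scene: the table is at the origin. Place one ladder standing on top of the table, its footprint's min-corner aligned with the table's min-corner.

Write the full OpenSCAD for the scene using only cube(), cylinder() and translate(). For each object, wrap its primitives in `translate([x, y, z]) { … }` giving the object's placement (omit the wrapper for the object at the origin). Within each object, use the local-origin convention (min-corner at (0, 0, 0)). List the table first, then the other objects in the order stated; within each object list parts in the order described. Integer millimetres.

translate([0, 0, 693]) cube([1790, 649, 47]);
translate([47, 47, 0]) cube([62, 62, 693]);
translate([1681, 47, 0]) cube([62, 62, 693]);
translate([47, 540, 0]) cube([62, 62, 693]);
translate([1681, 540, 0]) cube([62, 62, 693]);
translate([0, 0, 740]) {
  cube([35, 34, 1738]);
  translate([415, 0, 0]) cube([35, 34, 1738]);
  translate([35, 0, 258]) cube([380, 34, 36]);
  translate([35, 0, 563]) cube([380, 34, 36]);
  translate([35, 0, 868]) cube([380, 34, 36]);
  translate([35, 0, 1173]) cube([380, 34, 36]);
  translate([35, 0, 1478]) cube([380, 34, 36]);
}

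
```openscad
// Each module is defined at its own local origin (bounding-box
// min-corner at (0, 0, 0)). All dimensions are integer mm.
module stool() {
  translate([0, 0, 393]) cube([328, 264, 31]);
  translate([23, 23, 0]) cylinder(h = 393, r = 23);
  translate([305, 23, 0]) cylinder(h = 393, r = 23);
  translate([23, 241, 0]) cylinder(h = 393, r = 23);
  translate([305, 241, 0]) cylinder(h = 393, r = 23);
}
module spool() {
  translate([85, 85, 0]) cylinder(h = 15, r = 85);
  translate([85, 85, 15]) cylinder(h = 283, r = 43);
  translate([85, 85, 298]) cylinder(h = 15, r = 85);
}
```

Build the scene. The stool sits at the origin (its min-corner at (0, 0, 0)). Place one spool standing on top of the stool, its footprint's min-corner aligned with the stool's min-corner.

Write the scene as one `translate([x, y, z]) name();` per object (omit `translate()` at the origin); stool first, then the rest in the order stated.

stool();
translate([0, 0, 424]) spool();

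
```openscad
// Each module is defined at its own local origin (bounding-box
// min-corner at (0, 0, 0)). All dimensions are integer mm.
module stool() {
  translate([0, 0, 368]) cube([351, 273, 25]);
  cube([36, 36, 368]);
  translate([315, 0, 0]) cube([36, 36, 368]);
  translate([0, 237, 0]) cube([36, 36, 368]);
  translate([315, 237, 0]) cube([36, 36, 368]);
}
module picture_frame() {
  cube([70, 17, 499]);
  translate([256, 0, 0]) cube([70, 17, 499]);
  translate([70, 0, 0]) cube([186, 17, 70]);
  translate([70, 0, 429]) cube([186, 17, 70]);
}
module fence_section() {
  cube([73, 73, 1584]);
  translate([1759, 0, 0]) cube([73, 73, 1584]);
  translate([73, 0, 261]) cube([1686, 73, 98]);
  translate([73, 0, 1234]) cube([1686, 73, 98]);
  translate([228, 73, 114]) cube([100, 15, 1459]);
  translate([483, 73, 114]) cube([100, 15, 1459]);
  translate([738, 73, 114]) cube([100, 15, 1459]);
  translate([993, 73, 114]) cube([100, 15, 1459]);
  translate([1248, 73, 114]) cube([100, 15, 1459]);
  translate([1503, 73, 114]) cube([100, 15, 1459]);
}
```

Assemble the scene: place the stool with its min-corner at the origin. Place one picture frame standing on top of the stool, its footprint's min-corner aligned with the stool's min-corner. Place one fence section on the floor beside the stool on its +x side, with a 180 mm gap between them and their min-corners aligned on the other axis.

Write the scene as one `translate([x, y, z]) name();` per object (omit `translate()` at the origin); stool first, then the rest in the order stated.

stool();
translate([0, 0, 393]) picture_frame();
translate([531, 0, 0]) fence_section();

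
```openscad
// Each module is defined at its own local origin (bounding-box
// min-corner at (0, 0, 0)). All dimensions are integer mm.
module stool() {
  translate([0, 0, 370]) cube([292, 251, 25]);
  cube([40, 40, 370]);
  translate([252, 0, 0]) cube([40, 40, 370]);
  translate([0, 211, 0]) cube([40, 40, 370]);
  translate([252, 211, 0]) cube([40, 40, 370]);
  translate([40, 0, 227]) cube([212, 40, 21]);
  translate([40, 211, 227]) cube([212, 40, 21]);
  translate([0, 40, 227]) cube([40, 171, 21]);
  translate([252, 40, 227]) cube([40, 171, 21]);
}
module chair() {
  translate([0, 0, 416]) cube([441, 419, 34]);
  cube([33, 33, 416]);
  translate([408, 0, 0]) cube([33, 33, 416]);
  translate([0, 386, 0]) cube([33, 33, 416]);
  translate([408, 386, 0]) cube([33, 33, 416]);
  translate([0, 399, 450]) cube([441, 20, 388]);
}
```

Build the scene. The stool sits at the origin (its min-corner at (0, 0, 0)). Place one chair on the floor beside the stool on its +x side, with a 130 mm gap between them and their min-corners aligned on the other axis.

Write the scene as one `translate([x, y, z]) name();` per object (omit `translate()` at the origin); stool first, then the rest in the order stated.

stool();
translate([422, 0, 0]) chair();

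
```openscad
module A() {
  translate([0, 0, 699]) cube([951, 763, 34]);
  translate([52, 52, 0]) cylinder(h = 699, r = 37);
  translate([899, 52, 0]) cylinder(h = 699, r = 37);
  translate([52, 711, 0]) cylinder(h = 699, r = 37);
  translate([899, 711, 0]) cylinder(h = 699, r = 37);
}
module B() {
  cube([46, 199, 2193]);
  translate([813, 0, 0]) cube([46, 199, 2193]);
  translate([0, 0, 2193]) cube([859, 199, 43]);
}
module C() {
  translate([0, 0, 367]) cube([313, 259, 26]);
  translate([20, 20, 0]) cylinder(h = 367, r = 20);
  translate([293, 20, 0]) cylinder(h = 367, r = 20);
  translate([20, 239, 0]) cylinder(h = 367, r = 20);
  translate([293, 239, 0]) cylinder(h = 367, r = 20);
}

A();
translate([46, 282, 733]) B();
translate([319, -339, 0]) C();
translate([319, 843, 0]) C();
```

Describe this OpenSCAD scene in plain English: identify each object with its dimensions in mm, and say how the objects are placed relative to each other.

A is a rectangular dining table. The top is 951×763×34 mm with its upper surface at z = 733 mm. It stands on four round legs of 74 mm diameter, each leg's bounding box inset 15 mm from the nearest pair of top edges, running from the floor to the underside of the top.

B is a rectangular door frame: two vertical jambs of 46×199 mm section, 2193 mm tall, with a clear opening 767 mm wide between their inner faces. A header 43 mm tall and 199 mm deep lies on top of the jambs and spans the full outside width.

C is a four-legged stool. The seat is a 313×259×26 mm slab whose top surface is at z = 393 mm; four round legs, each 40 mm in diameter, run from the floor (z = 0) to the underside of the seat, each leg's axis is inset half a diameter from the nearest pair of seat edges (so the leg's bounding box is flush with the corner).

The door frame is on top of the table, centred. Two stools sit around the table at the −y, +y sides.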